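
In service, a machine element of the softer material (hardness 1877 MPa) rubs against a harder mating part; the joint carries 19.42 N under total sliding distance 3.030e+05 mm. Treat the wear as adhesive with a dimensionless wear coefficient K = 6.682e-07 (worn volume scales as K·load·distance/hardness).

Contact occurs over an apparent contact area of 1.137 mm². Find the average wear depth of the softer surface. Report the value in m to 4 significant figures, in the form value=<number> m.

value=1.842e-06 m

All arithmetic carries full precision. The intermediates appear rounded — one final rounding to four significant figures.
Total distance L = 3.030e+05 mm = 303.0 m.
Hardness H = 1877 MPa = 1.877e+09 Pa.
Contact area A = 1.137 mm² = 1.137e-06 m².
In SI base units, W = 19.42 N, H = 1.877e+09 Pa, K = 6.682e-07.
Apply Archard: V = K·W·L/H = 6.682e-07 · 19.42 · 303.0 / 1.877e+09 = 2.095e-12 m³.
Depth of wear h = V/A = 2.095e-12 / 1.137e-06 = 1.842e-06 m.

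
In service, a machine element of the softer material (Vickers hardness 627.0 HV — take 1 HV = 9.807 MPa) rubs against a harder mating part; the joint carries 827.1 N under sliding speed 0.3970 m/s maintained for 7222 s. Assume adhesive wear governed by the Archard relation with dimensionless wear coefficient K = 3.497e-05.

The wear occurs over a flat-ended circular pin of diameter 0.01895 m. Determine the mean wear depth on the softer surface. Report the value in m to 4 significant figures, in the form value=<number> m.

Shown intermediates are rounded. All working math runs at full float precision; one final rounding, at four significant figures.
The distance L = v·t = 0.3970 m/s × 7222 s = 2867 m.
Hardness H = 627.0 HV × 9.807 MPa/HV = 6149 MPa = 6.149e+09 Pa.
Contact area A = π·d²/4 = π·(0.01895 m)²/4 = 2.820e-04 m².
Restated in SI base units: W = 827.1 N, H = 6.149e+09 Pa, K = 3.497e-05.
The Archard volume V = K·W·L/H = 3.497e-05 · 827.1 · 2867 / 6.149e+09 = 1.349e-08 m³.
Wear depth h = V/A = 1.349e-08 / 2.820e-04 = 4.782e-05 m.

value=4.782e-05 m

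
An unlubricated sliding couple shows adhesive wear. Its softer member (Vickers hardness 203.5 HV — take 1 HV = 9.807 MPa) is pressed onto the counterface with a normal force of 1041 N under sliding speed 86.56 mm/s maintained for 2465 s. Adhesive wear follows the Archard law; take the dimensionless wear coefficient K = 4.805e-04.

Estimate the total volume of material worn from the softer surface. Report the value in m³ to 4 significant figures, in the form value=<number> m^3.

The algebra carries full precision, and intermediate values are shown rounded; one final rounding, at four significant digits.
Convert: Sliding speed v = 86.56 mm/s = 0.08656 m/s. Sliding distance L = v·t = 0.08656 m/s × 2465 s = 213.4 m.
Convert: Hardness H = 203.5 HV × 9.807 MPa/HV = 1996 MPa = 1.996e+09 Pa.
In SI base units, W = 1041 N, H = 1.996e+09 Pa, K = 4.805e-04.
Volume removed: V = K·W·L/H = 4.805e-04 · 1041 · 213.4 / 1.996e+09 = 5.348e-08 m³.

value=5.348e-08 m^3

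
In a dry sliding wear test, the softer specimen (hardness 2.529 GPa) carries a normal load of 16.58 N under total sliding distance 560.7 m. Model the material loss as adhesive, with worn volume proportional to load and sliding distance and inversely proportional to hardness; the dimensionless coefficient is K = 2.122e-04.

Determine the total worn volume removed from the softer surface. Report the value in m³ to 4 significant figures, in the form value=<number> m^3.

The computation maintains full precision — intermediate values are printed rounded; one final rounding, at four significant figures.
Convert: Hardness H = 2.529 GPa = 2.529e+09 Pa.
In SI base units: W = 16.58 N, H = 2.529e+09 Pa, K = 2.122e-04.
The Archard volume V = K·W·L/H = 2.122e-04 · 16.58 · 560.7 / 2.529e+09 = 7.800e-10 m³.

value=7.800e-10 m^3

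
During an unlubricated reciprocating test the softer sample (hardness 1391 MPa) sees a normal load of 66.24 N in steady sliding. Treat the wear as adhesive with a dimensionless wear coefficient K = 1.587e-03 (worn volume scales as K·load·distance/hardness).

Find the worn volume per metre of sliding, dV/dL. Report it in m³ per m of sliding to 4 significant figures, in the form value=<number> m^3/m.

All arithmetic maintains full float precision, and intermediate values are displayed rounded, and rounded just once to 4 significant digits.
Convert: Hardness H = 1391 MPa = 1.391e+09 Pa.
Expressed in SI base units: W = 66.24 N, H = 1.391e+09 Pa, K = 1.587e-03.
Rate of wear dV/dL = K·W/H, per unit distance: 1.587e-03 · 66.24 / 1.391e+09 = 7.557e-11 m³/m.

value=7.557e-11 m^3/m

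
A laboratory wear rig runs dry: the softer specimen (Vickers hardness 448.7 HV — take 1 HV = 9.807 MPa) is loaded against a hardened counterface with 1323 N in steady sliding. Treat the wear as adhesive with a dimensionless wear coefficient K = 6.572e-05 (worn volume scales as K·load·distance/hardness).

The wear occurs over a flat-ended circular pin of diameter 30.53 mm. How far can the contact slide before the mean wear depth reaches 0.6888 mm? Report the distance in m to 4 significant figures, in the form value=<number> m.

The intermediates are printed rounded, and the computation carries full float precision, and one final rounding: 4 significant digits.
Convert: Hardness H = 448.7 HV × 9.807 MPa/HV = 4400 MPa = 4.400e+09 Pa.
Convert: Pin diameter d = 30.53 mm = 0.03053 m. Contact area A = π·d²/4 = π·(0.03053 m)²/4 = 7.321e-04 m².
Convert: Depth limit h_lim = 0.6888 mm = 6.888e-04 m.
Restated in SI base units: W = 1323 N, H = 4.400e+09 Pa, K = 6.572e-05.
At the depth limit, V_lim = h_lim·A = 6.888e-04 · 7.321e-04 = 5.042e-07 m³.
Inverting, life L = V_lim·H/(K·W) = 5.042e-07 · 4.400e+09 / (6.572e-05 · 1323) = 2.552e+04 m.

value=2.552e+04 m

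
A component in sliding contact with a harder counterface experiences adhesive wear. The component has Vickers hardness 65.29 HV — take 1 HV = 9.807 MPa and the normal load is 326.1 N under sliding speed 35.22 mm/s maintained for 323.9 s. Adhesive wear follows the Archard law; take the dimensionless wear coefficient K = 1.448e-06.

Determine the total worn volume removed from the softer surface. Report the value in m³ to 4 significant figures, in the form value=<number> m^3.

The algebra maintains full precision; intermediates are displayed rounded — one final rounding to four significant digits.
Sliding speed v = 35.22 mm/s = 0.03522 m/s. Sliding distance L = v·t = 0.03522 m/s × 323.9 s = 11.41 m.
Hardness H = 65.29 HV × 9.807 MPa/HV = 640.3 MPa = 6.403e+08 Pa.
As SI base values: W = 326.1 N, H = 6.403e+08 Pa, K = 1.448e-06.
By Archard's law, V = K·W·L/H = 1.448e-06 · 326.1 · 11.41 / 6.403e+08 = 8.413e-12 m³.

value=8.413e-12 m^3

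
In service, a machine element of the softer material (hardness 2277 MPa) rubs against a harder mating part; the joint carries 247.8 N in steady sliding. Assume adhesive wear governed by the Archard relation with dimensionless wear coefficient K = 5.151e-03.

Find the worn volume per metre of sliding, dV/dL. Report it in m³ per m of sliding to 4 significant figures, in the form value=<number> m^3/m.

All arithmetic maintains full float precision — intermediates are shown rounded. Rounded once at the end, at four significant digits.
Convert: Hardness H = 2277 MPa = 2.277e+09 Pa.
Collected in SI base units: W = 247.8 N, H = 2.277e+09 Pa, K = 5.151e-03.
Rate of wear dV/dL = K·W/H, per unit distance: 5.151e-03 · 247.8 / 2.277e+09 = 5.606e-10 m³/m.

value=5.606e-10 m^3/m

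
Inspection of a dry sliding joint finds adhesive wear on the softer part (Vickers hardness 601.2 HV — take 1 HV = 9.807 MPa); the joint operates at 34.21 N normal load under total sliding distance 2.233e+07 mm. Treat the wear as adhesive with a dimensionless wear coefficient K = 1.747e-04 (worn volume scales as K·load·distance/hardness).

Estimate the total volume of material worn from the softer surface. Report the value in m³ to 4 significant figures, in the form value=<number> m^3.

All working math holds full float precision, and intermediates are shown rounded. Rounded once at the end, at four significant digits.
Distance covered L = 2.233e+07 mm = 2.233e+04 m.
Hardness H = 601.2 HV × 9.807 MPa/HV = 5896 MPa = 5.896e+09 Pa.
Working in SI base units: W = 34.21 N, H = 5.896e+09 Pa, K = 1.747e-04.
Volume removed: V = K·W·L/H = 1.747e-04 · 34.21 · 2.233e+04 / 5.896e+09 = 2.263e-08 m³.

value=2.263e-08 m^3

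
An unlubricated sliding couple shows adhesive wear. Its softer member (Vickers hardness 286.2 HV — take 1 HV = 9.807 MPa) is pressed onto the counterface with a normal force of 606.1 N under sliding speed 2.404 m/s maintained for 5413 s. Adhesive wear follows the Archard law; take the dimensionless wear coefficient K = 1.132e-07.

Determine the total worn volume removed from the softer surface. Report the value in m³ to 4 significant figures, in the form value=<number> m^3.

value=3.181e-10 m^3

The algebra carries full float precision; intermediate values are printed rounded, and a lone final rounding: 4 significant figures.
Convert: Sliding distance L = v·t = 2.404 m/s × 5413 s = 1.301e+04 m.
Convert: Hardness H = 286.2 HV × 9.807 MPa/HV = 2807 MPa = 2.807e+09 Pa.
Expressed in SI base units: W = 606.1 N, H = 2.807e+09 Pa, K = 1.132e-07.
Archard relation: V = K·W·L/H = 1.132e-07 · 606.1 · 1.301e+04 / 2.807e+09 = 3.181e-10 m³.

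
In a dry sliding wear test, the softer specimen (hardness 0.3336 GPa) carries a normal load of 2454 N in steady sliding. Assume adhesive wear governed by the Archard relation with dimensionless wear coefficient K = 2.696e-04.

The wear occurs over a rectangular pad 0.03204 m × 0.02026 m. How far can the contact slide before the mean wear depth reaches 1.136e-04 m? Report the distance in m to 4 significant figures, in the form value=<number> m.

Quoted intermediates are rounded, and the algebra runs at full float precision — one last rounding: 4 significant digits.
Hardness H = 0.3336 GPa = 3.336e+08 Pa.
Contact area A = 0.03204 m × 0.02026 m = 6.491e-04 m².
In SI base units, W = 2454 N, H = 3.336e+08 Pa, K = 2.696e-04.
Permissible volume V_lim = h_lim·A = 1.136e-04 · 6.491e-04 = 7.374e-08 m³.
Thus life L = V_lim·H/(K·W) = 7.374e-08 · 3.336e+08 / (2.696e-04 · 2454) = 37.18 m.

value=37.18 m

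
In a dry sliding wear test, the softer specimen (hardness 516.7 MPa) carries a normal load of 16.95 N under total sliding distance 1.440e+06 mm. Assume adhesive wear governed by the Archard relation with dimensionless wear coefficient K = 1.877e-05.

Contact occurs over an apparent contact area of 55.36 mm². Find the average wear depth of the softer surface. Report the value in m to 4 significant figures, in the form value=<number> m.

Intermediate values are displayed rounded. All working math runs at exact precision; a lone final rounding to four significant digits.
Total distance L = 1.440e+06 mm = 1440 m.
Hardness H = 516.7 MPa = 5.167e+08 Pa.
Contact area A = 55.36 mm² = 5.536e-05 m².
In SI base units, W = 16.95 N, H = 5.167e+08 Pa, K = 1.877e-05.
Wear volume V = K·W·L/H = 1.877e-05 · 16.95 · 1440 / 5.167e+08 = 8.867e-10 m³.
Wear depth h = V/A = 8.867e-10 / 5.536e-05 = 1.602e-05 m.

value=1.602e-05 m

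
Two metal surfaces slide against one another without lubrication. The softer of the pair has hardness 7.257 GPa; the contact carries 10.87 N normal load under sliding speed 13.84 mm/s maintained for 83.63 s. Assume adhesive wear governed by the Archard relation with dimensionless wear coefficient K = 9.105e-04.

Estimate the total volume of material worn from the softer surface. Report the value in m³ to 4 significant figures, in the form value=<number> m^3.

Intermediate values appear rounded, and the algebra keeps full precision, and rounded once at the end to four significant digits.
Sliding speed v = 13.84 mm/s = 0.01384 m/s. Distance L = v·t = 0.01384 m/s × 83.63 s = 1.157 m.
Hardness H = 7.257 GPa = 7.257e+09 Pa.
Expressed in SI base units: W = 10.87 N, H = 7.257e+09 Pa, K = 9.105e-04.
Wear volume V = K·W·L/H = 9.105e-04 · 10.87 · 1.157 / 7.257e+09 = 1.579e-12 m³.

value=1.579e-12 m^3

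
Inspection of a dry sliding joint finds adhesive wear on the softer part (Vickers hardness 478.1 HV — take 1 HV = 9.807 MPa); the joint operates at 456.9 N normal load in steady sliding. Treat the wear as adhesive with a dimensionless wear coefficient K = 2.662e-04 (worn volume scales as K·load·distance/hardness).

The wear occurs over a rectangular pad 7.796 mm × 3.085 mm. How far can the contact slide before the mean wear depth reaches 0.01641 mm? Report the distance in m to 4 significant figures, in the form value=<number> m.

All working math runs at full float precision. Printed values are rounded. Rounded just once to four significant figures.
Convert: Hardness H = 478.1 HV × 9.807 MPa/HV = 4689 MPa = 4.689e+09 Pa.
Convert: Pad sides 7.796 mm × 3.085 mm = 0.007796 m × 0.003085 m. Contact area A = 0.007796 m × 0.003085 m = 2.405e-05 m².
Convert: Depth limit h_lim = 0.01641 mm = 1.641e-05 m.
In SI base units: W = 456.9 N, H = 4.689e+09 Pa, K = 2.662e-04.
At the depth limit, V_lim = h_lim·A = 1.641e-05 · 2.405e-05 = 3.947e-10 m³.
Life L = V_lim·H/(K·W) = 3.947e-10 · 4.689e+09 / (2.662e-04 · 456.9) = 15.21 m.

value=15.21 m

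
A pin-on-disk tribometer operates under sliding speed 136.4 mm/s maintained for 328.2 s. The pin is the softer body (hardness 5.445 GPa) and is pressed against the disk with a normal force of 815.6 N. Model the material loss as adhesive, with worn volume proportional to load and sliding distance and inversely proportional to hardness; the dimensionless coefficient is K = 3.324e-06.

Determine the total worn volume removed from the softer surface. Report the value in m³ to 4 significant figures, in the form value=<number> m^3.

Each operation maintains exact precision. The intermediates are printed rounded; rounded just once, at four significant figures.
Convert: Sliding speed v = 136.4 mm/s = 0.1364 m/s. Distance L = v·t = 0.1364 m/s × 328.2 s = 44.77 m.
Convert: Hardness H = 5.445 GPa = 5.445e+09 Pa.
Restated in SI base units: W = 815.6 N, H = 5.445e+09 Pa, K = 3.324e-06.
Archard relation: V = K·W·L/H = 3.324e-06 · 815.6 · 44.77 / 5.445e+09 = 2.229e-11 m³.

value=2.229e-11 m^3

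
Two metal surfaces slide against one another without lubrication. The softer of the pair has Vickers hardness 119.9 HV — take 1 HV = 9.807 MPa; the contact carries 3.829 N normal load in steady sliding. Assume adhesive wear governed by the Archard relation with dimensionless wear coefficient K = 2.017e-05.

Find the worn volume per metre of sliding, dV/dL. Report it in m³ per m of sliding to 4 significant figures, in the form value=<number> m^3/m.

value=6.568e-14 m^3/m

Intermediate values are shown rounded; all arithmetic keeps full float precision. Rounded once at the end, at four significant digits.
Convert: Hardness H = 119.9 HV × 9.807 MPa/HV = 1176 MPa = 1.176e+09 Pa.
In SI base units: W = 3.829 N, H = 1.176e+09 Pa, K = 2.017e-05.
Volumetric rate dV/dL = K·W/H, per unit distance: 2.017e-05 · 3.829 / 1.176e+09 = 6.568e-14 m³/m.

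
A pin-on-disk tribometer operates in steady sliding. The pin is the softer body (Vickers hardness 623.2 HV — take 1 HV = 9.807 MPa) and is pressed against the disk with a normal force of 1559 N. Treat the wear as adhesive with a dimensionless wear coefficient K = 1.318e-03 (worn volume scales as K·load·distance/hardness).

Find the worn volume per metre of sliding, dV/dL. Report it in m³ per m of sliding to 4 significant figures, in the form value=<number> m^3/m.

value=3.362e-10 m^3/m

The algebra runs at full float precision. Printed values are rounded — rounded once at the end, at 4 significant figures.
Hardness H = 623.2 HV × 9.807 MPa/HV = 6112 MPa = 6.112e+09 Pa.
Collected in SI base units: W = 1559 N, H = 6.112e+09 Pa, K = 1.318e-03.
Rate of wear dV/dL = K·W/H, so: 1.318e-03 · 1559 / 6.112e+09 = 3.362e-10 m³/m.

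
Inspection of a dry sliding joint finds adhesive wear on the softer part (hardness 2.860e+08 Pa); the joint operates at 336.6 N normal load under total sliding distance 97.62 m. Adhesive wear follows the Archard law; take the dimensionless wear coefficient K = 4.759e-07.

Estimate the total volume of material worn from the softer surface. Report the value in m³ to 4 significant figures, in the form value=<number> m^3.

value=5.468e-11 m^3

The algebra runs at full precision. Displayed values are rounded; one final rounding to four significant figures.
Collected in SI base units: W = 336.6 N, H = 2.860e+08 Pa, K = 4.759e-07.
Worn volume V = K·W·L/H = 4.759e-07 · 336.6 · 97.62 / 2.860e+08 = 5.468e-11 m³.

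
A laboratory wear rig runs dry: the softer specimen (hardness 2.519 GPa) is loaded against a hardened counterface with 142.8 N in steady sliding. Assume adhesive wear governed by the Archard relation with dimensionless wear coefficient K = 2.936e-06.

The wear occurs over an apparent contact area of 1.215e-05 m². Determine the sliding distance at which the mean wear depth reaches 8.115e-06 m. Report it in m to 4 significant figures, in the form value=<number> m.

value=592.4 m

All arithmetic runs at exact precision; intermediates appear rounded. Rounded once at the end, at four significant figures.
Hardness H = 2.519 GPa = 2.519e+09 Pa.
Collected in SI base units: W = 142.8 N, H = 2.519e+09 Pa, K = 2.936e-06.
Permissible volume V_lim = h_lim·A = 8.115e-06 · 1.215e-05 = 9.860e-11 m³.
Inverting, life L = V_lim·H/(K·W) = 9.860e-11 · 2.519e+09 / (2.936e-06 · 142.8) = 592.4 m.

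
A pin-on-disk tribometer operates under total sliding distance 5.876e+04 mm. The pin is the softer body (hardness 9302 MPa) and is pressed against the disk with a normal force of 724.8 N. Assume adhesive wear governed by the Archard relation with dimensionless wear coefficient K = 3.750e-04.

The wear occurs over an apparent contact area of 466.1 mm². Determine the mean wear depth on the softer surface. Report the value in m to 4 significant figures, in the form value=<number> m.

value=3.684e-06 m

Every step carries full precision — the intermediates are printed rounded; rounded once at the end: 4 significant digits.
The distance L = 5.876e+04 mm = 58.76 m.
Hardness H = 9302 MPa = 9.302e+09 Pa.
Contact area A = 466.1 mm² = 4.661e-04 m².
Working in SI base units: W = 724.8 N, H = 9.302e+09 Pa, K = 3.750e-04.
Wear volume V = K·W·L/H = 3.750e-04 · 724.8 · 58.76 / 9.302e+09 = 1.717e-09 m³.
Mean depth h = V/A = 1.717e-09 / 4.661e-04 = 3.684e-06 m.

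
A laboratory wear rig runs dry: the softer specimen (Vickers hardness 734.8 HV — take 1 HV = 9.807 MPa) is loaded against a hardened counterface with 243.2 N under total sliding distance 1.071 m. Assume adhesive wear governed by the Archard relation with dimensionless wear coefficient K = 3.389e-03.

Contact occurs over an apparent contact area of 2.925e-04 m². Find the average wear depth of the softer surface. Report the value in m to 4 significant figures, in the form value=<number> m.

The intermediates are displayed rounded — all working math runs at full precision — one last rounding to 4 significant digits.
Hardness H = 734.8 HV × 9.807 MPa/HV = 7206 MPa = 7.206e+09 Pa.
As SI base values: W = 243.2 N, H = 7.206e+09 Pa, K = 3.389e-03.
Archard relation: V = K·W·L/H = 3.389e-03 · 243.2 · 1.071 / 7.206e+09 = 1.225e-10 m³.
Depth of wear h = V/A = 1.225e-10 / 2.925e-04 = 4.188e-07 m.

value=4.188e-07 m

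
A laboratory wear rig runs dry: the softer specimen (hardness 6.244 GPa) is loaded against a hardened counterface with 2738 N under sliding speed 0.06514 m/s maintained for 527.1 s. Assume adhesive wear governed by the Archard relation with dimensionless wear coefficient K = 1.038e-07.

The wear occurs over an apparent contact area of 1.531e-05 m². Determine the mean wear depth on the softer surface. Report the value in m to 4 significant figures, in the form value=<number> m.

value=1.021e-07 m

The algebra holds full float precision; intermediates appear rounded, and rounded once at the end to 4 significant figures.
Convert: Distance L = v·t = 0.06514 m/s × 527.1 s = 34.34 m.
Convert: Hardness H = 6.244 GPa = 6.244e+09 Pa.
SI base units throughout: W = 2738 N, H = 6.244e+09 Pa, K = 1.038e-07.
The Archard volume V = K·W·L/H = 1.038e-07 · 2738 · 34.34 / 6.244e+09 = 1.563e-12 m³.
Average depth h = V/A = 1.563e-12 / 1.531e-05 = 1.021e-07 m.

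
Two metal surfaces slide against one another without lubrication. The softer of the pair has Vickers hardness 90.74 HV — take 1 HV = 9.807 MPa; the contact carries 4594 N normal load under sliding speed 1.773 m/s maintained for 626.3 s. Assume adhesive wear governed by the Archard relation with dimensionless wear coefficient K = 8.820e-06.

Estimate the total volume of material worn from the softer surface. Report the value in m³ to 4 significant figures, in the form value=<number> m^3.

value=5.056e-08 m^3

The intermediates are shown rounded; the computation holds full precision, and a lone final rounding: four significant digits.
Convert: Sliding distance L = v·t = 1.773 m/s × 626.3 s = 1110 m.
Convert: Hardness H = 90.74 HV × 9.807 MPa/HV = 889.9 MPa = 8.899e+08 Pa.
Collected in SI base units: W = 4594 N, H = 8.899e+08 Pa, K = 8.820e-06.
Worn volume V = K·W·L/H = 8.820e-06 · 4594 · 1110 / 8.899e+08 = 5.056e-08 m³.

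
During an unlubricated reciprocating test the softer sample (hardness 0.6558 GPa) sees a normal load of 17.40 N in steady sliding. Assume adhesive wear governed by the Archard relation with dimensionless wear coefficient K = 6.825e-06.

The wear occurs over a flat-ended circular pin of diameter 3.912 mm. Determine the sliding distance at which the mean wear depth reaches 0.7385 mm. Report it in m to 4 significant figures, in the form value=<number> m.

value=4.902e+04 m

The intermediates are printed rounded; the computation maintains full precision — rounded just once to 4 significant figures.
Convert: Hardness H = 0.6558 GPa = 6.558e+08 Pa.
Convert: Pin diameter d = 3.912 mm = 0.003912 m. Contact area A = π·d²/4 = π·(0.003912 m)²/4 = 1.202e-05 m².
Convert: Depth limit h_lim = 0.7385 mm = 7.385e-04 m.
In SI base units, W = 17.40 N, H = 6.558e+08 Pa, K = 6.825e-06.
Permissible volume V_lim = h_lim·A = 7.385e-04 · 1.202e-05 = 8.876e-09 m³.
So the life L = V_lim·H/(K·W) = 8.876e-09 · 6.558e+08 / (6.825e-06 · 17.40) = 4.902e+04 m.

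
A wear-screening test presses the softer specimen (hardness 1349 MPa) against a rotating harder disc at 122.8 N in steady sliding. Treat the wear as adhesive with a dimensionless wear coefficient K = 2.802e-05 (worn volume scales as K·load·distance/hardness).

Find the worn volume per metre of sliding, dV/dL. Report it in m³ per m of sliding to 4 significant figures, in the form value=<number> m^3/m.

Shown intermediates are rounded. Every step runs at full float precision, and rounded once at the end to four significant digits.
Hardness H = 1349 MPa = 1.349e+09 Pa.
Collected in SI base units: W = 122.8 N, H = 1.349e+09 Pa, K = 2.802e-05.
Wear rate dV/dL = K·W/H (independent of L): 2.802e-05 · 122.8 / 1.349e+09 = 2.551e-12 m³/m.

value=2.551e-12 m^3/m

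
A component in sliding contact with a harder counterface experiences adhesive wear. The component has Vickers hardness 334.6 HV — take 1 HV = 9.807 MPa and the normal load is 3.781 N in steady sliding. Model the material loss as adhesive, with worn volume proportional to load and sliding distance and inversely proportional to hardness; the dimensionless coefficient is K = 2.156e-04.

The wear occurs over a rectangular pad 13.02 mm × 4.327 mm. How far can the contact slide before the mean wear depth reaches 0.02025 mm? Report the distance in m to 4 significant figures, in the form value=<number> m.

Intermediates appear rounded. The computation keeps exact precision — rounded once at the end to four significant digits.
Hardness H = 334.6 HV × 9.807 MPa/HV = 3281 MPa = 3.281e+09 Pa.
Pad sides 13.02 mm × 4.327 mm = 0.01302 m × 0.004327 m. Contact area A = 0.01302 m × 0.004327 m = 5.634e-05 m².
Depth limit h_lim = 0.02025 mm = 2.025e-05 m.
SI base units throughout: W = 3.781 N, H = 3.281e+09 Pa, K = 2.156e-04.
Allowed volume V_lim = h_lim·A = 2.025e-05 · 5.634e-05 = 1.141e-09 m³.
Sliding life L = V_lim·H/(K·W) = 1.141e-09 · 3.281e+09 / (2.156e-04 · 3.781) = 4592 m.

value=4592 m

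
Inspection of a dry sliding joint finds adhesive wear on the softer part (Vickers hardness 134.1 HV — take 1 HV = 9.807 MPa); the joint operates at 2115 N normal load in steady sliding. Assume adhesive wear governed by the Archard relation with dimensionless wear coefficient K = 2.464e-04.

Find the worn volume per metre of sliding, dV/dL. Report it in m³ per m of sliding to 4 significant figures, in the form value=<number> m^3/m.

value=3.963e-10 m^3/m

Displayed values are rounded, and the computation runs at exact precision; rounded once at the end, at four significant digits.
Convert: Hardness H = 134.1 HV × 9.807 MPa/HV = 1315 MPa = 1.315e+09 Pa.
Collected in SI base units: W = 2115 N, H = 1.315e+09 Pa, K = 2.464e-04.
Volumetric rate dV/dL = K·W/H (no L dependence): 2.464e-04 · 2115 / 1.315e+09 = 3.963e-10 m³/m.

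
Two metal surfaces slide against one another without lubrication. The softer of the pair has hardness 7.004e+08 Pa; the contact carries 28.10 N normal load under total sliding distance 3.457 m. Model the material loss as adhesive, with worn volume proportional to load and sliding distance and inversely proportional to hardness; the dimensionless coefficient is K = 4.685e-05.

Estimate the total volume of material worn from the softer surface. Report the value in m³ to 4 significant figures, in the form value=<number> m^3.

The computation holds full float precision. Intermediates are printed rounded, and rounded once at the end: four significant digits.
In SI base units, W = 28.10 N, H = 7.004e+08 Pa, K = 4.685e-05.
Volume removed: V = K·W·L/H = 4.685e-05 · 28.10 · 3.457 / 7.004e+08 = 6.498e-12 m³.

value=6.498e-12 m^3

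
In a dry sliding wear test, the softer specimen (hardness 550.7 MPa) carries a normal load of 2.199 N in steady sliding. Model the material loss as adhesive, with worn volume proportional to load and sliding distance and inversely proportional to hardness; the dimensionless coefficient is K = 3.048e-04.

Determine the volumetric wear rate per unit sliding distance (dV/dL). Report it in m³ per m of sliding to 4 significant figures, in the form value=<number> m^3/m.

value=1.217e-12 m^3/m

Intermediate values are displayed rounded, and each operation carries full precision — rounded just once to 4 significant figures.
Convert: Hardness H = 550.7 MPa = 5.507e+08 Pa.
SI base units throughout: W = 2.199 N, H = 5.507e+08 Pa, K = 3.048e-04.
Sliding wear rate dV/dL = K·W/H — distance-free: 3.048e-04 · 2.199 / 5.507e+08 = 1.217e-12 m³/m.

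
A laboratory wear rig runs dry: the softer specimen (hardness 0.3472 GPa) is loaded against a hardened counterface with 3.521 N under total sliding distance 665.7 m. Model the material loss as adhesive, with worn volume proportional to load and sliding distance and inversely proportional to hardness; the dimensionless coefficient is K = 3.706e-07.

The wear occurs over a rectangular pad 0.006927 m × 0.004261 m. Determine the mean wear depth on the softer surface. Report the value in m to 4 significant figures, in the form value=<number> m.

Each operation runs at full precision. Printed values are rounded, and one last rounding to 4 significant digits.
Convert: Hardness H = 0.3472 GPa = 3.472e+08 Pa.
Convert: Contact area A = 0.006927 m × 0.004261 m = 2.952e-05 m².
Working in SI base units: W = 3.521 N, H = 3.472e+08 Pa, K = 3.706e-07.
Archard relation: V = K·W·L/H = 3.706e-07 · 3.521 · 665.7 / 3.472e+08 = 2.502e-12 m³.
Average depth h = V/A = 2.502e-12 / 2.952e-05 = 8.476e-08 m.

value=8.476e-08 m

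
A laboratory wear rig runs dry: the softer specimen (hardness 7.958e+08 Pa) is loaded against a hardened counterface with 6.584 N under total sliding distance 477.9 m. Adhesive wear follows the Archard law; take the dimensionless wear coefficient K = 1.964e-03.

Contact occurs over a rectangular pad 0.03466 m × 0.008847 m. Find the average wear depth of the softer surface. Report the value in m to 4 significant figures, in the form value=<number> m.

value=2.532e-05 m

Intermediate values are displayed rounded — the algebra holds full float precision. Rounded once at the end: 4 significant digits.
Contact area A = 0.03466 m × 0.008847 m = 3.066e-04 m².
Working in SI base units: W = 6.584 N, H = 7.958e+08 Pa, K = 1.964e-03.
Archard relation: V = K·W·L/H = 1.964e-03 · 6.584 · 477.9 / 7.958e+08 = 7.765e-09 m³.
Mean wear depth h = V/A = 7.765e-09 / 3.066e-04 = 2.532e-05 m.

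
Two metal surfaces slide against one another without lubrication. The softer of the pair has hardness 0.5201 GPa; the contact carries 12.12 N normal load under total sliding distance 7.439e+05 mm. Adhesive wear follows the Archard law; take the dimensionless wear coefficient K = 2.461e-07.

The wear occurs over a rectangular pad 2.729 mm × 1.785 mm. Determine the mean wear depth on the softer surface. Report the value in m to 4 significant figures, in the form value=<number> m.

value=8.758e-07 m

The intermediates are shown rounded, and every step runs at exact precision; rounded once at the end: four significant figures.
Sliding distance L = 7.439e+05 mm = 743.9 m.
Hardness H = 0.5201 GPa = 5.201e+08 Pa.
Pad sides 2.729 mm × 1.785 mm = 0.002729 m × 0.001785 m. Contact area A = 0.002729 m × 0.001785 m = 4.871e-06 m².
Restated in SI base units: W = 12.12 N, H = 5.201e+08 Pa, K = 2.461e-07.
Worn volume V = K·W·L/H = 2.461e-07 · 12.12 · 743.9 / 5.201e+08 = 4.266e-12 m³.
Depth h = V/A = 4.266e-12 / 4.871e-06 = 8.758e-07 m.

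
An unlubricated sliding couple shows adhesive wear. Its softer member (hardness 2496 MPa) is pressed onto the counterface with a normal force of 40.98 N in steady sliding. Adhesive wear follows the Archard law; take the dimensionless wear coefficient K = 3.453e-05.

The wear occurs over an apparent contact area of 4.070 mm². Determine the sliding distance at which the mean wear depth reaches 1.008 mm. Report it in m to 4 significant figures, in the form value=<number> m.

value=7237 m

Quoted intermediates are rounded; the computation holds exact precision — one final rounding to 4 significant digits.
Hardness H = 2496 MPa = 2.496e+09 Pa.
Contact area A = 4.070 mm² = 4.070e-06 m².
Depth limit h_lim = 1.008 mm = 0.001008 m.
SI base units throughout: W = 40.98 N, H = 2.496e+09 Pa, K = 3.453e-05.
Permissible volume V_lim = h_lim·A = 0.001008 · 4.070e-06 = 4.103e-09 m³.
Inverting, life L = V_lim·H/(K·W) = 4.103e-09 · 2.496e+09 / (3.453e-05 · 40.98) = 7237 m.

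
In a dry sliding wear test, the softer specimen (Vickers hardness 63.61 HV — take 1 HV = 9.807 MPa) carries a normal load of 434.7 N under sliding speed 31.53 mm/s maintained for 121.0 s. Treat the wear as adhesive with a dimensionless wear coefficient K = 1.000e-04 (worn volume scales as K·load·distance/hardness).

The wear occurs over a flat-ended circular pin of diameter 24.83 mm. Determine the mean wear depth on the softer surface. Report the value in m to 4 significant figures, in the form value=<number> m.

value=5.490e-07 m

Every step maintains exact precision, and intermediate values appear rounded — a lone final rounding: four significant figures.
Sliding speed v = 31.53 mm/s = 0.03153 m/s. Distance L = v·t = 0.03153 m/s × 121.0 s = 3.815 m.
Hardness H = 63.61 HV × 9.807 MPa/HV = 623.8 MPa = 6.238e+08 Pa.
Pin diameter d = 24.83 mm = 0.02483 m. Contact area A = π·d²/4 = π·(0.02483 m)²/4 = 4.842e-04 m².
Working in SI base units: W = 434.7 N, H = 6.238e+08 Pa, K = 1.000e-04.
The Archard volume V = K·W·L/H = 1.000e-04 · 434.7 · 3.815 / 6.238e+08 = 2.659e-10 m³.
Wear depth h = V/A = 2.659e-10 / 4.842e-04 = 5.490e-07 m.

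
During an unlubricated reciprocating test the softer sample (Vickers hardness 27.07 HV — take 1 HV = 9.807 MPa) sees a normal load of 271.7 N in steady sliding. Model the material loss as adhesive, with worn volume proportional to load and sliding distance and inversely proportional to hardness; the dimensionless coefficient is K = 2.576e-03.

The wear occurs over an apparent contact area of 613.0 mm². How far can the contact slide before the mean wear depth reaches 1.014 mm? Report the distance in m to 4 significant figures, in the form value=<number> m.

The computation keeps exact precision — intermediate values are shown rounded, and a single final rounding: 4 significant digits.
Convert: Hardness H = 27.07 HV × 9.807 MPa/HV = 265.5 MPa = 2.655e+08 Pa.
Convert: Contact area A = 613.0 mm² = 6.130e-04 m².
Convert: Depth limit h_lim = 1.014 mm = 0.001014 m.
Working in SI base units: W = 271.7 N, H = 2.655e+08 Pa, K = 2.576e-03.
Allowed volume V_lim = h_lim·A = 0.001014 · 6.130e-04 = 6.216e-07 m³.
So the life L = V_lim·H/(K·W) = 6.216e-07 · 2.655e+08 / (2.576e-03 · 271.7) = 235.8 m.

value=235.8 m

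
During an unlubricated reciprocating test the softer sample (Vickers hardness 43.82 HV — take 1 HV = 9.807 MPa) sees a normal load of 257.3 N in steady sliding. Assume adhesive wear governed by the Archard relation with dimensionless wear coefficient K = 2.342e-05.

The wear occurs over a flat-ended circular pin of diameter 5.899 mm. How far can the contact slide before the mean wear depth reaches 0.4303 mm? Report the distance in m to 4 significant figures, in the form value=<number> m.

Every step runs at exact precision; the intermediates are displayed rounded, and rounded just once, at 4 significant figures.
Hardness H = 43.82 HV × 9.807 MPa/HV = 429.7 MPa = 4.297e+08 Pa.
Pin diameter d = 5.899 mm = 0.005899 m. Contact area A = π·d²/4 = π·(0.005899 m)²/4 = 2.733e-05 m².
Depth limit h_lim = 0.4303 mm = 4.303e-04 m.
In SI base units, W = 257.3 N, H = 4.297e+08 Pa, K = 2.342e-05.
Limit volume V_lim = h_lim·A = 4.303e-04 · 2.733e-05 = 1.176e-08 m³.
So the life L = V_lim·H/(K·W) = 1.176e-08 · 4.297e+08 / (2.342e-05 · 257.3) = 838.7 m.

value=838.7 m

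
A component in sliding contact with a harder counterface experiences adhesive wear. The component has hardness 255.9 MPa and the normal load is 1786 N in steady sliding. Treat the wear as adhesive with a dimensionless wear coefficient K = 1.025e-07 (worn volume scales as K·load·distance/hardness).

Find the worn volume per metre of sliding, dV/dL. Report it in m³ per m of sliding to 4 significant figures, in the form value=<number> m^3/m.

value=7.154e-13 m^3/m

The computation holds full precision; intermediate values are shown rounded — a lone final rounding to 4 significant figures.
Hardness H = 255.9 MPa = 2.559e+08 Pa.
Collected in SI base units: W = 1786 N, H = 2.559e+08 Pa, K = 1.025e-07.
Rate of wear dV/dL = K·W/H: 1.025e-07 · 1786 / 2.559e+08 = 7.154e-13 m³/m.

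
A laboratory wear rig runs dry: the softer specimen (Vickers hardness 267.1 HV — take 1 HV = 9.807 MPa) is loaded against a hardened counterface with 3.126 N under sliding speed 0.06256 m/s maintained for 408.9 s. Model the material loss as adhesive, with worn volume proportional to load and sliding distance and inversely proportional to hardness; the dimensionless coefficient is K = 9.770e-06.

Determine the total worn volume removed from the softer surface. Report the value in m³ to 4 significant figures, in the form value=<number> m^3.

value=2.983e-13 m^3

Intermediate values appear rounded, and all arithmetic carries full precision — a lone final rounding to 4 significant figures.
Distance L = v·t = 0.06256 m/s × 408.9 s = 25.58 m.
Hardness H = 267.1 HV × 9.807 MPa/HV = 2619 MPa = 2.619e+09 Pa.
Collected in SI base units: W = 3.126 N, H = 2.619e+09 Pa, K = 9.770e-06.
By Archard's law, V = K·W·L/H = 9.770e-06 · 3.126 · 25.58 / 2.619e+09 = 2.983e-13 m³.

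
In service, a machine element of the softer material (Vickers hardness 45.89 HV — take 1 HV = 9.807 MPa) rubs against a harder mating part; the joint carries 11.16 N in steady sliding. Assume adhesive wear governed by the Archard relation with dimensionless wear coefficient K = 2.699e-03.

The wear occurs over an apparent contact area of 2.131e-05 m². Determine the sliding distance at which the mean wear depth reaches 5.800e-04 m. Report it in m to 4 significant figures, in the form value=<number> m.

The intermediates are displayed rounded — every step maintains full precision — a lone final rounding, at 4 significant digits.
Convert: Hardness H = 45.89 HV × 9.807 MPa/HV = 450.0 MPa = 4.500e+08 Pa.
As SI base values: W = 11.16 N, H = 4.500e+08 Pa, K = 2.699e-03.
Volume at the limit: V_lim = h_lim·A = 5.800e-04 · 2.131e-05 = 1.236e-08 m³.
Thus life L = V_lim·H/(K·W) = 1.236e-08 · 4.500e+08 / (2.699e-03 · 11.16) = 184.7 m.

value=184.7 m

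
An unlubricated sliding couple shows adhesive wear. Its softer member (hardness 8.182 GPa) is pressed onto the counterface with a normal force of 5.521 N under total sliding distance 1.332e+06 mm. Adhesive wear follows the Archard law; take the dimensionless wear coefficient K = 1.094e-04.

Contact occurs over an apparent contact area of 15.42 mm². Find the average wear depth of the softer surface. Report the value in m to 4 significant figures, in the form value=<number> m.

value=6.377e-06 m

Intermediate values are printed rounded — all arithmetic keeps full float precision — a single final rounding to 4 significant digits.
Path length L = 1.332e+06 mm = 1332 m.
Hardness H = 8.182 GPa = 8.182e+09 Pa.
Contact area A = 15.42 mm² = 1.542e-05 m².
SI base units throughout: W = 5.521 N, H = 8.182e+09 Pa, K = 1.094e-04.
The Archard volume V = K·W·L/H = 1.094e-04 · 5.521 · 1332 / 8.182e+09 = 9.833e-11 m³.
Mean wear depth h = V/A = 9.833e-11 / 1.542e-05 = 6.377e-06 m.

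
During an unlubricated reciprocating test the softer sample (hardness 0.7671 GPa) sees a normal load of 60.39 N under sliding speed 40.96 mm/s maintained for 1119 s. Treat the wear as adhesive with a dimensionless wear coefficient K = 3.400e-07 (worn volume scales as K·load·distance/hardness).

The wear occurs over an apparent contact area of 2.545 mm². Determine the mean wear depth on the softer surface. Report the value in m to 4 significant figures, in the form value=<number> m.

value=4.821e-07 m

Every step maintains full precision; intermediate values are shown rounded; a single final rounding to 4 significant figures.
Convert: Sliding speed v = 40.96 mm/s = 0.04096 m/s. Sliding distance L = v·t = 0.04096 m/s × 1119 s = 45.83 m.
Convert: Hardness H = 0.7671 GPa = 7.671e+08 Pa.
Convert: Contact area A = 2.545 mm² = 2.545e-06 m².
Collected in SI base units: W = 60.39 N, H = 7.671e+08 Pa, K = 3.400e-07.
By Archard's law, V = K·W·L/H = 3.400e-07 · 60.39 · 45.83 / 7.671e+08 = 1.227e-12 m³.
Wear depth h = V/A = 1.227e-12 / 2.545e-06 = 4.821e-07 m.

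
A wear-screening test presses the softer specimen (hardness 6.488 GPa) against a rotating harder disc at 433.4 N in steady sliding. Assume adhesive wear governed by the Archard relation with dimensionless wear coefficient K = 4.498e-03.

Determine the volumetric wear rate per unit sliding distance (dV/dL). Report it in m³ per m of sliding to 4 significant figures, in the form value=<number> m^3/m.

value=3.005e-10 m^3/m

The intermediates are shown rounded — the computation holds full float precision. Rounded just once to 4 significant figures.
Convert: Hardness H = 6.488 GPa = 6.488e+09 Pa.
In SI base units: W = 433.4 N, H = 6.488e+09 Pa, K = 4.498e-03.
Sliding wear rate dV/dL = K·W/H (independent of L): 4.498e-03 · 433.4 / 6.488e+09 = 3.005e-10 m³/m.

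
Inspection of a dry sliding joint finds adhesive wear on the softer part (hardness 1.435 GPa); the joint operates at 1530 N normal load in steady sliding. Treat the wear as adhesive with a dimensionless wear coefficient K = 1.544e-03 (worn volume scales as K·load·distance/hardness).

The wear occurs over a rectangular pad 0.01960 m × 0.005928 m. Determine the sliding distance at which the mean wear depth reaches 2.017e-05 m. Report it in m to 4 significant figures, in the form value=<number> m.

Shown intermediates are rounded. All working math runs at exact precision, and a lone final rounding to 4 significant figures.
Hardness H = 1.435 GPa = 1.435e+09 Pa.
Contact area A = 0.01960 m × 0.005928 m = 1.162e-04 m².
In SI base units, W = 1530 N, H = 1.435e+09 Pa, K = 1.544e-03.
Volume at the limit: V_lim = h_lim·A = 2.017e-05 · 1.162e-04 = 2.344e-09 m³.
Life L = V_lim·H/(K·W) = 2.344e-09 · 1.435e+09 / (1.544e-03 · 1530) = 1.424 m.

value=1.424 m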